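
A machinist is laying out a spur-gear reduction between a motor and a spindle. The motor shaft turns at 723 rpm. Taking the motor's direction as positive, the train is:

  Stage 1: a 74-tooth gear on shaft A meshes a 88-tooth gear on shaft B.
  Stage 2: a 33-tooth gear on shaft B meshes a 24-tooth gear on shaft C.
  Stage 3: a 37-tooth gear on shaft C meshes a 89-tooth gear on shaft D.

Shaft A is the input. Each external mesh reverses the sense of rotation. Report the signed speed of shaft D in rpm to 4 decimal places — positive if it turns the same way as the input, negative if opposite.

Stage 1 [74T→88T]: ω = 723.0000×74/88 = 607.9773 rpm, dir flips to −; running = −607.9773
Stage 2 [33T→24T]: ω = 607.9773×33/24 = 835.9688 rpm, dir flips to +; running = +835.9688
Stage 3 [37T→89T]: ω = 835.9688×37/89 = 347.5376 rpm, dir flips to −; running = −347.5376

-347.5376 rpm (opposite to input, |ω| = 347.5376 rpm)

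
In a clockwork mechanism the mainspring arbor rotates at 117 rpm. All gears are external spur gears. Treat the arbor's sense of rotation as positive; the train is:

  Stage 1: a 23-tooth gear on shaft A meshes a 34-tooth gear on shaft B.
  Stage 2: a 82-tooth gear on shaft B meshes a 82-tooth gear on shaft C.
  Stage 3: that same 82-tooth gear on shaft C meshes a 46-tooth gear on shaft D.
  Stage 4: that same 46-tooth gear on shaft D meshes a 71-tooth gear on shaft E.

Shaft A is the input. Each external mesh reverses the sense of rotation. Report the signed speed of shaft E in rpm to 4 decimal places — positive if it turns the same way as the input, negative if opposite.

+91.4093 rpm (same as input, |ω| = 91.4093 rpm)

Stage 1 [23T→34T]: ω = 117.0000×23/34 = 79.1471 rpm, dir flips to −; running = −79.1471
Stage 2 [82T→82T]: ω = 79.1471×82/82 = 79.1471 rpm, dir flips to +; running = +79.1471
Stage 3 [82T→46T]: ω = 79.1471×82/46 = 141.0882 rpm, dir flips to −; running = −141.0882
Stage 4 [46T→71T]: ω = 141.0882×46/71 = 91.4093 rpm, dir flips to +; running = +91.4093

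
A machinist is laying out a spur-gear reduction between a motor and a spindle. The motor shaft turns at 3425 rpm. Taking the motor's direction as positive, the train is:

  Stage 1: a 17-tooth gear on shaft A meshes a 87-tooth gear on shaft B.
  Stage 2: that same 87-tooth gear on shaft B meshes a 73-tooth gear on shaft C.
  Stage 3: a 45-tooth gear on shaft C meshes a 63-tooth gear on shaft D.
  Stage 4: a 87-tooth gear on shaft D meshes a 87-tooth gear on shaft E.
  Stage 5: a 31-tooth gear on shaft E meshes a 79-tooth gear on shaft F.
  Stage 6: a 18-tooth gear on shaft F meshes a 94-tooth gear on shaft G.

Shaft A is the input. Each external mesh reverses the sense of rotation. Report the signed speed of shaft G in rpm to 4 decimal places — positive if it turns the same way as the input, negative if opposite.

+42.8093 rpm (same as input, |ω| = 42.8093 rpm)

Stage 1 [17T→87T]: ω = 3425.0000×17/87 = 669.2529 rpm, dir flips to −; running = −669.2529
Stage 2 [87T→73T]: ω = 669.2529×87/73 = 797.6027 rpm, dir flips to +; running = +797.6027
Stage 3 [45T→63T]: ω = 797.6027×45/63 = 569.7162 rpm, dir flips to −; running = −569.7162
Stage 4 [87T→87T]: ω = 569.7162×87/87 = 569.7162 rpm, dir flips to +; running = +569.7162
Stage 5 [31T→79T]: ω = 569.7162×31/79 = 223.5595 rpm, dir flips to −; running = −223.5595
Stage 6 [18T→94T]: ω = 223.5595×18/94 = 42.8093 rpm, dir flips to +; running = +42.8093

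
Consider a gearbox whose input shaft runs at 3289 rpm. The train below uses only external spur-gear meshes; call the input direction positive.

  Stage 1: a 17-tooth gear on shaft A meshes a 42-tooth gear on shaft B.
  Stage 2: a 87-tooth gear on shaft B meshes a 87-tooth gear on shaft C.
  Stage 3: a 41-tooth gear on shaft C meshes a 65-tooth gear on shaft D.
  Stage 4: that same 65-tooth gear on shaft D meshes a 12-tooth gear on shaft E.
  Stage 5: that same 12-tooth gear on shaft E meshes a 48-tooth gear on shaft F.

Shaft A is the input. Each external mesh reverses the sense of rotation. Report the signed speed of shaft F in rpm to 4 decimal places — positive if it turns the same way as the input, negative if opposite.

-1137.1195 rpm (opposite to input, |ω| = 1137.1195 rpm)

Stage 1 [17T→42T]: ω = 3289.0000×17/42 = 1331.2619 rpm, dir flips to −; running = −1331.2619
Stage 2 [87T→87T]: ω = 1331.2619×87/87 = 1331.2619 rpm, dir flips to +; running = +1331.2619
Stage 3 [41T→65T]: ω = 1331.2619×41/65 = 839.7190 rpm, dir flips to −; running = −839.7190
Stage 4 [65T→12T]: ω = 839.7190×65/12 = 4548.4782 rpm, dir flips to +; running = +4548.4782
Stage 5 [12T→48T]: ω = 4548.4782×12/48 = 1137.1195 rpm, dir flips to −; running = −1137.1195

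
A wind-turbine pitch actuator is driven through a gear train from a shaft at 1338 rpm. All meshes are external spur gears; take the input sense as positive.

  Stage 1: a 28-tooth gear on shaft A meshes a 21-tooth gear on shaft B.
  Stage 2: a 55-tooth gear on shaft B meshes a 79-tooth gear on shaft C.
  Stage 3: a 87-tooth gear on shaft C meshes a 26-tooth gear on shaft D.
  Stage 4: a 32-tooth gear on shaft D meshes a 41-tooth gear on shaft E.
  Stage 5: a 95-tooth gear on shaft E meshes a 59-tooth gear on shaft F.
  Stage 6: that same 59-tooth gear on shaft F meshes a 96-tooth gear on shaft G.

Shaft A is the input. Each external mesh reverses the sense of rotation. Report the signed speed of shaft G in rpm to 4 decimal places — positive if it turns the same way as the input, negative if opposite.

Stage 1 [28T→21T]: ω = 1338.0000×28/21 = 1784.0000 rpm, dir flips to −; running = −1784.0000
Stage 2 [55T→79T]: ω = 1784.0000×55/79 = 1242.0253 rpm, dir flips to +; running = +1242.0253
Stage 3 [87T→26T]: ω = 1242.0253×87/26 = 4156.0078 rpm, dir flips to −; running = −4156.0078
Stage 4 [32T→41T]: ω = 4156.0078×32/41 = 3243.7134 rpm, dir flips to +; running = +3243.7134
Stage 5 [95T→59T]: ω = 3243.7134×95/59 = 5222.9284 rpm, dir flips to −; running = −5222.9284
Stage 6 [59T→96T]: ω = 5222.9284×59/96 = 3209.9247 rpm, dir flips to +; running = +3209.9247

+3209.9247 rpm (same as input, |ω| = 3209.9247 rpm)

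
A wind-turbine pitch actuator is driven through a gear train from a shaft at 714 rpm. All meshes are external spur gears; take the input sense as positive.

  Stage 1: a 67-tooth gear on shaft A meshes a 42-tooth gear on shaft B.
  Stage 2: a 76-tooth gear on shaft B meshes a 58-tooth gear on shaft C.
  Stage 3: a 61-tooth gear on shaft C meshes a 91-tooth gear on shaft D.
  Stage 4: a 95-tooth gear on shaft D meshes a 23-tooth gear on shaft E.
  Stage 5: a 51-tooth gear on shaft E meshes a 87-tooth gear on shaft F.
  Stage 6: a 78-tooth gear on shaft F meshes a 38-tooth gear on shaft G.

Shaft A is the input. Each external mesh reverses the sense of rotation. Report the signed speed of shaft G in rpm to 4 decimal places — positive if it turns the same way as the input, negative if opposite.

Stage 1 [67T→42T]: ω = 714.0000×67/42 = 1139.0000 rpm, dir flips to −; running = −1139.0000
Stage 2 [76T→58T]: ω = 1139.0000×76/58 = 1492.4828 rpm, dir flips to +; running = +1492.4828
Stage 3 [61T→91T]: ω = 1492.4828×61/91 = 1000.4555 rpm, dir flips to −; running = −1000.4555
Stage 4 [95T→23T]: ω = 1000.4555×95/23 = 4132.3161 rpm, dir flips to +; running = +4132.3161
Stage 5 [51T→87T]: ω = 4132.3161×51/87 = 2422.3922 rpm, dir flips to −; running = −2422.3922
Stage 6 [78T→38T]: ω = 2422.3922×78/38 = 4972.2787 rpm, dir flips to +; running = +4972.2787

+4972.2787 rpm (same as input, |ω| = 4972.2787 rpm)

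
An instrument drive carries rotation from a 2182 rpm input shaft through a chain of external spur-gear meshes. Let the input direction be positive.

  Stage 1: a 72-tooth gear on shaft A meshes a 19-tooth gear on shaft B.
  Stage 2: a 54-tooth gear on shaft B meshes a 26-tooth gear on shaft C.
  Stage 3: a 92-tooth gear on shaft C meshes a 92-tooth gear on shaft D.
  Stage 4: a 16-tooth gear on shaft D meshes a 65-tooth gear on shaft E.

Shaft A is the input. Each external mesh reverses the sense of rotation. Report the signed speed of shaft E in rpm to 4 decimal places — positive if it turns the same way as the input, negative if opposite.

+4227.2767 rpm (same as input, |ω| = 4227.2767 rpm)

Stage 1 [72T→19T]: ω = 2182.0000×72/19 = 8268.6316 rpm, dir flips to −; running = −8268.6316
Stage 2 [54T→26T]: ω = 8268.6316×54/26 = 17173.3117 rpm, dir flips to +; running = +17173.3117
Stage 3 [92T→92T]: ω = 17173.3117×92/92 = 17173.3117 rpm, dir flips to −; running = −17173.3117
Stage 4 [16T→65T]: ω = 17173.3117×16/65 = 4227.2767 rpm, dir flips to +; running = +4227.2767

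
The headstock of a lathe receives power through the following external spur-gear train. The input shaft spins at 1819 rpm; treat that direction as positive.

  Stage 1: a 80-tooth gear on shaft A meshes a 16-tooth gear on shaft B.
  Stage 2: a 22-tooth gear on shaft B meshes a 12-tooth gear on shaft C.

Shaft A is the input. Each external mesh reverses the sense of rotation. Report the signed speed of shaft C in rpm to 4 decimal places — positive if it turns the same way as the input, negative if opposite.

Stage 1 [80T→16T]: ω = 1819.0000×80/16 = 9095.0000 rpm, dir flips to −; running = −9095.0000
Stage 2 [22T→12T]: ω = 9095.0000×22/12 = 16674.1667 rpm, dir flips to +; running = +16674.1667

+16674.1667 rpm (same as input, |ω| = 16674.1667 rpm)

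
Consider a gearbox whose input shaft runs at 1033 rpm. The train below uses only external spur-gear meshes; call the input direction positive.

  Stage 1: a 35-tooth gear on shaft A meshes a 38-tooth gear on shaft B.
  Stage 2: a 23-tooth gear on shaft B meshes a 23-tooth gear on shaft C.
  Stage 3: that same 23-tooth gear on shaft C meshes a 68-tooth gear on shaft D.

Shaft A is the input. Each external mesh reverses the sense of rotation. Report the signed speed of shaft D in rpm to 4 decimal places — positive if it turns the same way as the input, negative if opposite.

Stage 1 [35T→38T]: ω = 1033.0000×35/38 = 951.4474 rpm, dir flips to −; running = −951.4474
Stage 2 [23T→23T]: ω = 951.4474×23/23 = 951.4474 rpm, dir flips to +; running = +951.4474
Stage 3 [23T→68T]: ω = 951.4474×23/68 = 321.8131 rpm, dir flips to −; running = −321.8131

-321.8131 rpm (opposite to input, |ω| = 321.8131 rpm)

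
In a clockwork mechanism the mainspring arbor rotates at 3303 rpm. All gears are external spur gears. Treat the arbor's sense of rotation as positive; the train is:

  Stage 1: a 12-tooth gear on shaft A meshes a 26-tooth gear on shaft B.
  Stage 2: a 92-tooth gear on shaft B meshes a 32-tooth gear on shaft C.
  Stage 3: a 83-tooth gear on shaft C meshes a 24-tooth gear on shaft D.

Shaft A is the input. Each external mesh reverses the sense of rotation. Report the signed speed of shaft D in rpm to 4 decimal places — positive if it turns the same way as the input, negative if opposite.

Stage 1 [12T→26T]: ω = 3303.0000×12/26 = 1524.4615 rpm, dir flips to −; running = −1524.4615
Stage 2 [92T→32T]: ω = 1524.4615×92/32 = 4382.8269 rpm, dir flips to +; running = +4382.8269
Stage 3 [83T→24T]: ω = 4382.8269×83/24 = 15157.2764 rpm, dir flips to −; running = −15157.2764

-15157.2764 rpm (opposite to input, |ω| = 15157.2764 rpm)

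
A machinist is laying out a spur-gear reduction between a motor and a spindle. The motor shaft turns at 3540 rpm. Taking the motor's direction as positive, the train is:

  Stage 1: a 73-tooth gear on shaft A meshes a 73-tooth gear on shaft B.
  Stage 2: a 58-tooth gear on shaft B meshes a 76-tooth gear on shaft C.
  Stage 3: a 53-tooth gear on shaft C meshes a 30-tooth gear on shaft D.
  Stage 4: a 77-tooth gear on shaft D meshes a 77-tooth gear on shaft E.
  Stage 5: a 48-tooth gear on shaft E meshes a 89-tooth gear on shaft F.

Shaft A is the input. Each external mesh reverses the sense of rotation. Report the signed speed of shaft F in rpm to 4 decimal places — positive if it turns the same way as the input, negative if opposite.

-2574.0887 rpm (opposite to input, |ω| = 2574.0887 rpm)

Stage 1 [73T→73T]: ω = 3540.0000×73/73 = 3540.0000 rpm, dir flips to −; running = −3540.0000
Stage 2 [58T→76T]: ω = 3540.0000×58/76 = 2701.5789 rpm, dir flips to +; running = +2701.5789
Stage 3 [53T→30T]: ω = 2701.5789×53/30 = 4772.7895 rpm, dir flips to −; running = −4772.7895
Stage 4 [77T→77T]: ω = 4772.7895×77/77 = 4772.7895 rpm, dir flips to +; running = +4772.7895
Stage 5 [48T→89T]: ω = 4772.7895×48/89 = 2574.0887 rpm, dir flips to −; running = −2574.0887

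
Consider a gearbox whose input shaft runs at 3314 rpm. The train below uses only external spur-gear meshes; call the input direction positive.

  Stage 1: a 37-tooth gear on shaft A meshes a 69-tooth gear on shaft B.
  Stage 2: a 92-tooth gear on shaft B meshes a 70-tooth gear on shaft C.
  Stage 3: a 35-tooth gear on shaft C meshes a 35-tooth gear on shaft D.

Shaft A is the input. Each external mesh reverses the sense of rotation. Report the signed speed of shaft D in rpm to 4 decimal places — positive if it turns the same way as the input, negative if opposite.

-2335.5810 rpm (opposite to input, |ω| = 2335.5810 rpm)

Stage 1 [37T→69T]: ω = 3314.0000×37/69 = 1777.0725 rpm, dir flips to −; running = −1777.0725
Stage 2 [92T→70T]: ω = 1777.0725×92/70 = 2335.5810 rpm, dir flips to +; running = +2335.5810
Stage 3 [35T→35T]: ω = 2335.5810×35/35 = 2335.5810 rpm, dir flips to −; running = −2335.5810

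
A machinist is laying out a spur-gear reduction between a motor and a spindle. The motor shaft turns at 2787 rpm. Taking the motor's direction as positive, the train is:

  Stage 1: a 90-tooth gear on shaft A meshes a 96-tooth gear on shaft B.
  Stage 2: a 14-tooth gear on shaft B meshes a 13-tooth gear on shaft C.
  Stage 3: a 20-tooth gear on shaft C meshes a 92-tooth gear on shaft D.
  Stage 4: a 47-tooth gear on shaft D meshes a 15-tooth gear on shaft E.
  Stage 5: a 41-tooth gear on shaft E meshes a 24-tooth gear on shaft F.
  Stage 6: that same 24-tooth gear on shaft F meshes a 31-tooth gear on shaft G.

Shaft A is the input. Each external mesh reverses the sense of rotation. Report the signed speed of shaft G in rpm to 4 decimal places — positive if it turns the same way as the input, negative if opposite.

+2534.9177 rpm (same as input, |ω| = 2534.9177 rpm)

Stage 1 [90T→96T]: ω = 2787.0000×90/96 = 2612.8125 rpm, dir flips to −; running = −2612.8125
Stage 2 [14T→13T]: ω = 2612.8125×14/13 = 2813.7981 rpm, dir flips to +; running = +2813.7981
Stage 3 [20T→92T]: ω = 2813.7981×20/92 = 611.6952 rpm, dir flips to −; running = −611.6952
Stage 4 [47T→15T]: ω = 611.6952×47/15 = 1916.6451 rpm, dir flips to +; running = +1916.6451
Stage 5 [41T→24T]: ω = 1916.6451×41/24 = 3274.2687 rpm, dir flips to −; running = −3274.2687
Stage 6 [24T→31T]: ω = 3274.2687×24/31 = 2534.9177 rpm, dir flips to +; running = +2534.9177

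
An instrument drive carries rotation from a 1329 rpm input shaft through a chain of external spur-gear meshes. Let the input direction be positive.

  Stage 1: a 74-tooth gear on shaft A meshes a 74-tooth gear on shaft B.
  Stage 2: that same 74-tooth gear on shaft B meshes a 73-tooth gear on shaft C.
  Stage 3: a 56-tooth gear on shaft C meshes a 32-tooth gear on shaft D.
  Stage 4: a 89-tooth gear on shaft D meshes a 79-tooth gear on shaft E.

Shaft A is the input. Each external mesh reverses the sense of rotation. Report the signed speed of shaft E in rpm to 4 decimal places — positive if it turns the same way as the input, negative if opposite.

+2656.0412 rpm (same as input, |ω| = 2656.0412 rpm)

Stage 1 [74T→74T]: ω = 1329.0000×74/74 = 1329.0000 rpm, dir flips to −; running = −1329.0000
Stage 2 [74T→73T]: ω = 1329.0000×74/73 = 1347.2055 rpm, dir flips to +; running = +1347.2055
Stage 3 [56T→32T]: ω = 1347.2055×56/32 = 2357.6096 rpm, dir flips to −; running = −2357.6096
Stage 4 [89T→79T]: ω = 2357.6096×89/79 = 2656.0412 rpm, dir flips to +; running = +2656.0412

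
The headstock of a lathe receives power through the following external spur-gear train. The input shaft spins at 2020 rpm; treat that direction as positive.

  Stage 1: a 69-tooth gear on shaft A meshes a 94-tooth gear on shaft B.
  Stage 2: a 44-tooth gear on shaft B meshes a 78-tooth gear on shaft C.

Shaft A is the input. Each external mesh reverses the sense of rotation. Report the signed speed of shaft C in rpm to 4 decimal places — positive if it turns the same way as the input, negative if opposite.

Stage 1 [69T→94T]: ω = 2020.0000×69/94 = 1482.7660 rpm, dir flips to −; running = −1482.7660
Stage 2 [44T→78T]: ω = 1482.7660×44/78 = 836.4321 rpm, dir flips to +; running = +836.4321

+836.4321 rpm (same as input, |ω| = 836.4321 rpm)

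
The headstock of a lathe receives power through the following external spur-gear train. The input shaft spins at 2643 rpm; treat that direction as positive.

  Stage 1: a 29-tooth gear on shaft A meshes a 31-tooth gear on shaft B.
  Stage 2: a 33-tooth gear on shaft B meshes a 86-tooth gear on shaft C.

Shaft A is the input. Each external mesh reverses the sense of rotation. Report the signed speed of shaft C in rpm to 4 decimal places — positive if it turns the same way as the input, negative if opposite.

Stage 1 [29T→31T]: ω = 2643.0000×29/31 = 2472.4839 rpm, dir flips to −; running = −2472.4839
Stage 2 [33T→86T]: ω = 2472.4839×33/86 = 948.7438 rpm, dir flips to +; running = +948.7438

+948.7438 rpm (same as input, |ω| = 948.7438 rpm)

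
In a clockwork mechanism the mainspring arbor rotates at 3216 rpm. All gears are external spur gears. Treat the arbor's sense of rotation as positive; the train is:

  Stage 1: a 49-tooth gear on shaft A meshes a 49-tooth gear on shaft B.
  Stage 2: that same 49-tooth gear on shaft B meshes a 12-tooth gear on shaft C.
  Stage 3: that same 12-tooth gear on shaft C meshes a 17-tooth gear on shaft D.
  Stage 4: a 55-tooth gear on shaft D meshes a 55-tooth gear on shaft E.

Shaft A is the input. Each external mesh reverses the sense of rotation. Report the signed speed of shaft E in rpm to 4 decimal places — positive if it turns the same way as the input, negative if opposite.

+9269.6471 rpm (same as input, |ω| = 9269.6471 rpm)

Stage 1 [49T→49T]: ω = 3216.0000×49/49 = 3216.0000 rpm, dir flips to −; running = −3216.0000
Stage 2 [49T→12T]: ω = 3216.0000×49/12 = 13132.0000 rpm, dir flips to +; running = +13132.0000
Stage 3 [12T→17T]: ω = 13132.0000×12/17 = 9269.6471 rpm, dir flips to −; running = −9269.6471
Stage 4 [55T→55T]: ω = 9269.6471×55/55 = 9269.6471 rpm, dir flips to +; running = +9269.6471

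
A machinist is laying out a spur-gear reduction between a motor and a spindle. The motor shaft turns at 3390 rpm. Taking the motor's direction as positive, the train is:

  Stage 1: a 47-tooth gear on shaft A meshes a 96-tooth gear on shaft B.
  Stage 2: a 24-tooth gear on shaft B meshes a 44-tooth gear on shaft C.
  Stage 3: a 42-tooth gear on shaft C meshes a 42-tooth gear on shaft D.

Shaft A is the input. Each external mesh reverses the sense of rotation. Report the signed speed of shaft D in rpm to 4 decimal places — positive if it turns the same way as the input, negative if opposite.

Stage 1 [47T→96T]: ω = 3390.0000×47/96 = 1659.6875 rpm, dir flips to −; running = −1659.6875
Stage 2 [24T→44T]: ω = 1659.6875×24/44 = 905.2841 rpm, dir flips to +; running = +905.2841
Stage 3 [42T→42T]: ω = 905.2841×42/42 = 905.2841 rpm, dir flips to −; running = −905.2841

-905.2841 rpm (opposite to input, |ω| = 905.2841 rpm)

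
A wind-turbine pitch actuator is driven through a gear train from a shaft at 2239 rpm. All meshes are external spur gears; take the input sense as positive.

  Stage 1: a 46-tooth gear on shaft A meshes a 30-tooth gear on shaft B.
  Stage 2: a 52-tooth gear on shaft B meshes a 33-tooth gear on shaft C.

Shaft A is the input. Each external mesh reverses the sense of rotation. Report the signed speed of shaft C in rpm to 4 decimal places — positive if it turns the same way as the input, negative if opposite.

Stage 1 [46T→30T]: ω = 2239.0000×46/30 = 3433.1333 rpm, dir flips to −; running = −3433.1333
Stage 2 [52T→33T]: ω = 3433.1333×52/33 = 5409.7859 rpm, dir flips to +; running = +5409.7859

+5409.7859 rpm (same as input, |ω| = 5409.7859 rpm)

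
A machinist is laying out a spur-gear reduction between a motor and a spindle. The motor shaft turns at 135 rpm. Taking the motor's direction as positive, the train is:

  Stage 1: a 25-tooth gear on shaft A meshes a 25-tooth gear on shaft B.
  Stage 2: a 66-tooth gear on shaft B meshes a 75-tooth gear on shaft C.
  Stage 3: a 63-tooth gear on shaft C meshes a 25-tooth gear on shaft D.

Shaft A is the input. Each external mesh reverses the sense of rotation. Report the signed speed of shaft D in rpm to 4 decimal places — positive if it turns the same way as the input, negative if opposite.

Stage 1 [25T→25T]: ω = 135.0000×25/25 = 135.0000 rpm, dir flips to −; running = −135.0000
Stage 2 [66T→75T]: ω = 135.0000×66/75 = 118.8000 rpm, dir flips to +; running = +118.8000
Stage 3 [63T→25T]: ω = 118.8000×63/25 = 299.3760 rpm, dir flips to −; running = −299.3760

-299.3760 rpm (opposite to input, |ω| = 299.3760 rpm)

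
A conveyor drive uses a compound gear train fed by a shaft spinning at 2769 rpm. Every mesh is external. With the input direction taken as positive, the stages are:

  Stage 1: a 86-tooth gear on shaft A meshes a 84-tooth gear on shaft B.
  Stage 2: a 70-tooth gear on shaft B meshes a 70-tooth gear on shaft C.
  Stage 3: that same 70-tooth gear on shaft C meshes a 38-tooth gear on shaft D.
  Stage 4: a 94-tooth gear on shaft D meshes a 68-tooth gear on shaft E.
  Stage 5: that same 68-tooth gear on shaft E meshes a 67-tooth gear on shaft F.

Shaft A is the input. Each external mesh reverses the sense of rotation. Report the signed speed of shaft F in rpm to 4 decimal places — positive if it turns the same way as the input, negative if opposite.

Stage 1 [86T→84T]: ω = 2769.0000×86/84 = 2834.9286 rpm, dir flips to −; running = −2834.9286
Stage 2 [70T→70T]: ω = 2834.9286×70/70 = 2834.9286 rpm, dir flips to +; running = +2834.9286
Stage 3 [70T→38T]: ω = 2834.9286×70/38 = 5222.2368 rpm, dir flips to −; running = −5222.2368
Stage 4 [94T→68T]: ω = 5222.2368×94/68 = 7218.9745 rpm, dir flips to +; running = +7218.9745
Stage 5 [68T→67T]: ω = 7218.9745×68/67 = 7326.7203 rpm, dir flips to −; running = −7326.7203

-7326.7203 rpm (opposite to input, |ω| = 7326.7203 rpm)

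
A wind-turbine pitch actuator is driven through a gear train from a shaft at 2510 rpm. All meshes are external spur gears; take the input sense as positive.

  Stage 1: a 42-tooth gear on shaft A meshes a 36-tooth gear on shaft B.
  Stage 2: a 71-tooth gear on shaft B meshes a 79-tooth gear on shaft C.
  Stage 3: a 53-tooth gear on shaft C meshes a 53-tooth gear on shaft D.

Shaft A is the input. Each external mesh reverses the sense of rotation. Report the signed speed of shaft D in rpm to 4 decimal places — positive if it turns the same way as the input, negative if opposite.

Stage 1 [42T→36T]: ω = 2510.0000×42/36 = 2928.3333 rpm, dir flips to −; running = −2928.3333
Stage 2 [71T→79T]: ω = 2928.3333×71/79 = 2631.7932 rpm, dir flips to +; running = +2631.7932
Stage 3 [53T→53T]: ω = 2631.7932×53/53 = 2631.7932 rpm, dir flips to −; running = −2631.7932

-2631.7932 rpm (opposite to input, |ω| = 2631.7932 rpm)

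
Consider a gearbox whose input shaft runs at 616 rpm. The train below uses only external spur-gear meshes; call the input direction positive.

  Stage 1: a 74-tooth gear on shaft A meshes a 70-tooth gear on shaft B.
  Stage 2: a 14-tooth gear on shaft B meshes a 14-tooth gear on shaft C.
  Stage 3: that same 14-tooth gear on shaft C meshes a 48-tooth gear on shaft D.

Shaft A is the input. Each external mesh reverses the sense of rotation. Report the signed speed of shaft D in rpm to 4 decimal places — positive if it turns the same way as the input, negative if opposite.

Stage 1 [74T→70T]: ω = 616.0000×74/70 = 651.2000 rpm, dir flips to −; running = −651.2000
Stage 2 [14T→14T]: ω = 651.2000×14/14 = 651.2000 rpm, dir flips to +; running = +651.2000
Stage 3 [14T→48T]: ω = 651.2000×14/48 = 189.9333 rpm, dir flips to −; running = −189.9333

-189.9333 rpm (opposite to input, |ω| = 189.9333 rpm)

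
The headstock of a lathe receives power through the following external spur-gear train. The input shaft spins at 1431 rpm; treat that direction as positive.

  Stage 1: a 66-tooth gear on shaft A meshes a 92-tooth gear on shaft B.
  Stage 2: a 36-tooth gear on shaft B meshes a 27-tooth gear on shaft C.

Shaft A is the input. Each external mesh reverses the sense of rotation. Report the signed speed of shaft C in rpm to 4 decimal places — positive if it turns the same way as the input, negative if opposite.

Stage 1 [66T→92T]: ω = 1431.0000×66/92 = 1026.5870 rpm, dir flips to −; running = −1026.5870
Stage 2 [36T→27T]: ω = 1026.5870×36/27 = 1368.7826 rpm, dir flips to +; running = +1368.7826

+1368.7826 rpm (same as input, |ω| = 1368.7826 rpm)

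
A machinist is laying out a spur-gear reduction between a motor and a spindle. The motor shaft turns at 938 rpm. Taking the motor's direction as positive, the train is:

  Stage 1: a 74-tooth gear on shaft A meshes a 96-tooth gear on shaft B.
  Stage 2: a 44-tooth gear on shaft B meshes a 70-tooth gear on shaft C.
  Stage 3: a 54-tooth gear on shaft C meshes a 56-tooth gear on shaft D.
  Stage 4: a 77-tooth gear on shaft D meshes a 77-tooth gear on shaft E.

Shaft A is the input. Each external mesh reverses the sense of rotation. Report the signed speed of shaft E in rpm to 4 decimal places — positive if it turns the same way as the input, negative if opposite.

Stage 1 [74T→96T]: ω = 938.0000×74/96 = 723.0417 rpm, dir flips to −; running = −723.0417
Stage 2 [44T→70T]: ω = 723.0417×44/70 = 454.4833 rpm, dir flips to +; running = +454.4833
Stage 3 [54T→56T]: ω = 454.4833×54/56 = 438.2518 rpm, dir flips to −; running = −438.2518
Stage 4 [77T→77T]: ω = 438.2518×77/77 = 438.2518 rpm, dir flips to +; running = +438.2518

+438.2518 rpm (same as input, |ω| = 438.2518 rpm)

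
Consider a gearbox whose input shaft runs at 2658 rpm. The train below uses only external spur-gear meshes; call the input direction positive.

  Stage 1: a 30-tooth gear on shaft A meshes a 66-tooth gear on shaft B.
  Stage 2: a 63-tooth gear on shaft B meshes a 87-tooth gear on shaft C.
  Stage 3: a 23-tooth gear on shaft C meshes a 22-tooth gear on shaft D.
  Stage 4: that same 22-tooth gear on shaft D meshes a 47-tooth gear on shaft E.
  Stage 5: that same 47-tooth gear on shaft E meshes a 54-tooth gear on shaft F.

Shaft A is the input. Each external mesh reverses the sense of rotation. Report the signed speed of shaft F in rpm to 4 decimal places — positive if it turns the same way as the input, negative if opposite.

-372.6385 rpm (opposite to input, |ω| = 372.6385 rpm)

Stage 1 [30T→66T]: ω = 2658.0000×30/66 = 1208.1818 rpm, dir flips to −; running = −1208.1818
Stage 2 [63T→87T]: ω = 1208.1818×63/87 = 874.8903 rpm, dir flips to +; running = +874.8903
Stage 3 [23T→22T]: ω = 874.8903×23/22 = 914.6580 rpm, dir flips to −; running = −914.6580
Stage 4 [22T→47T]: ω = 914.6580×22/47 = 428.1378 rpm, dir flips to +; running = +428.1378
Stage 5 [47T→54T]: ω = 428.1378×47/54 = 372.6385 rpm, dir flips to −; running = −372.6385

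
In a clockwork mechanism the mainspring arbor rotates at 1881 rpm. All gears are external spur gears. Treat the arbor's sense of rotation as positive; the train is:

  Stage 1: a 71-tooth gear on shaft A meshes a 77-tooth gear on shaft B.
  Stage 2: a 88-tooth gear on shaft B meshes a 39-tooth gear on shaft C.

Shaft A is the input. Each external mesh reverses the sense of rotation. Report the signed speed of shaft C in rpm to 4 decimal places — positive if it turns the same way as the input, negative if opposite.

Stage 1 [71T→77T]: ω = 1881.0000×71/77 = 1734.4286 rpm, dir flips to −; running = −1734.4286
Stage 2 [88T→39T]: ω = 1734.4286×88/39 = 3913.5824 rpm, dir flips to +; running = +3913.5824

+3913.5824 rpm (same as input, |ω| = 3913.5824 rpm)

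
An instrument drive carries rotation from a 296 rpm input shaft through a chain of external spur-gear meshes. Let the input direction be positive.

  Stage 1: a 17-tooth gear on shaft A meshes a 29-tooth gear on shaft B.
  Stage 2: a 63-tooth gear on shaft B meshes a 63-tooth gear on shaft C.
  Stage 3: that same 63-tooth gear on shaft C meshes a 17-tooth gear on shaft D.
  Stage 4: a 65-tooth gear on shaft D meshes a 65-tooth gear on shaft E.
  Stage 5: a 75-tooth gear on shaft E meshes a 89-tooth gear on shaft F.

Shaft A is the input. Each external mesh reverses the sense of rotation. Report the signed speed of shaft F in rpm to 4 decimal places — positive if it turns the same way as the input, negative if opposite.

Stage 1 [17T→29T]: ω = 296.0000×17/29 = 173.5172 rpm, dir flips to −; running = −173.5172
Stage 2 [63T→63T]: ω = 173.5172×63/63 = 173.5172 rpm, dir flips to +; running = +173.5172
Stage 3 [63T→17T]: ω = 173.5172×63/17 = 643.0345 rpm, dir flips to −; running = −643.0345
Stage 4 [65T→65T]: ω = 643.0345×65/65 = 643.0345 rpm, dir flips to +; running = +643.0345
Stage 5 [75T→89T]: ω = 643.0345×75/89 = 541.8830 rpm, dir flips to −; running = −541.8830

-541.8830 rpm (opposite to input, |ω| = 541.8830 rpm)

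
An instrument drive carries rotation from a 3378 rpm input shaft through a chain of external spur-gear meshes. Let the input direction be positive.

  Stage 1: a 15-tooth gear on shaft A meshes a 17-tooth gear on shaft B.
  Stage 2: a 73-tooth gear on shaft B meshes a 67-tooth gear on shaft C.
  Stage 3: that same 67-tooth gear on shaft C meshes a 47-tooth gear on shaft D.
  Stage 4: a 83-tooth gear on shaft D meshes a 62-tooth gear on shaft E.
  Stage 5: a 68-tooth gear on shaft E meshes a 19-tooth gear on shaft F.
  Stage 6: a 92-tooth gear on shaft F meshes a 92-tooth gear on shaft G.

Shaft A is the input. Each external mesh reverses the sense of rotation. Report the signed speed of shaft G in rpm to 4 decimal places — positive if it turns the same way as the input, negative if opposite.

+22180.3656 rpm (same as input, |ω| = 22180.3656 rpm)

Stage 1 [15T→17T]: ω = 3378.0000×15/17 = 2980.5882 rpm, dir flips to −; running = −2980.5882
Stage 2 [73T→67T]: ω = 2980.5882×73/67 = 3247.5066 rpm, dir flips to +; running = +3247.5066
Stage 3 [67T→47T]: ω = 3247.5066×67/47 = 4629.4243 rpm, dir flips to −; running = −4629.4243
Stage 4 [83T→62T]: ω = 4629.4243×83/62 = 6197.4551 rpm, dir flips to +; running = +6197.4551
Stage 5 [68T→19T]: ω = 6197.4551×68/19 = 22180.3656 rpm, dir flips to −; running = −22180.3656
Stage 6 [92T→92T]: ω = 22180.3656×92/92 = 22180.3656 rpm, dir flips to +; running = +22180.3656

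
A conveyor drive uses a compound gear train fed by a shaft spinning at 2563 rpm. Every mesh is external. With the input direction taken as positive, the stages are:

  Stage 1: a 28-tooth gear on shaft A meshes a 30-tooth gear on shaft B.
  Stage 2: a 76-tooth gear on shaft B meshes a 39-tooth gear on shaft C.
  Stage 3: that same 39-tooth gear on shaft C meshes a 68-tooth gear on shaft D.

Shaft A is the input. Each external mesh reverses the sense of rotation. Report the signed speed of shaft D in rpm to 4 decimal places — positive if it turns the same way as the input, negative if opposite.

Stage 1 [28T→30T]: ω = 2563.0000×28/30 = 2392.1333 rpm, dir flips to −; running = −2392.1333
Stage 2 [76T→39T]: ω = 2392.1333×76/39 = 4661.5932 rpm, dir flips to +; running = +4661.5932
Stage 3 [39T→68T]: ω = 4661.5932×39/68 = 2673.5608 rpm, dir flips to −; running = −2673.5608

-2673.5608 rpm (opposite to input, |ω| = 2673.5608 rpm)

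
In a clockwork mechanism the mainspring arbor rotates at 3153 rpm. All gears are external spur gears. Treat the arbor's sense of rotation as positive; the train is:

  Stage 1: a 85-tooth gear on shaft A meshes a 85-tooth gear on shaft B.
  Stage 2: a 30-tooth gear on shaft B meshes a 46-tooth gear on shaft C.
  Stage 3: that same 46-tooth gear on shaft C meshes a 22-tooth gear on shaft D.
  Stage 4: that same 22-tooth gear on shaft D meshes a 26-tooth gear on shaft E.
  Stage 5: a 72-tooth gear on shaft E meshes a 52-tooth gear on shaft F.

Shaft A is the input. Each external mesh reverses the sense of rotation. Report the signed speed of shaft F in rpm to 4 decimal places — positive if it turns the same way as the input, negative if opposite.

Stage 1 [85T→85T]: ω = 3153.0000×85/85 = 3153.0000 rpm, dir flips to −; running = −3153.0000
Stage 2 [30T→46T]: ω = 3153.0000×30/46 = 2056.3043 rpm, dir flips to +; running = +2056.3043
Stage 3 [46T→22T]: ω = 2056.3043×46/22 = 4299.5455 rpm, dir flips to −; running = −4299.5455
Stage 4 [22T→26T]: ω = 4299.5455×22/26 = 3638.0769 rpm, dir flips to +; running = +3638.0769
Stage 5 [72T→52T]: ω = 3638.0769×72/52 = 5037.3373 rpm, dir flips to −; running = −5037.3373

-5037.3373 rpm (opposite to input, |ω| = 5037.3373 rpm)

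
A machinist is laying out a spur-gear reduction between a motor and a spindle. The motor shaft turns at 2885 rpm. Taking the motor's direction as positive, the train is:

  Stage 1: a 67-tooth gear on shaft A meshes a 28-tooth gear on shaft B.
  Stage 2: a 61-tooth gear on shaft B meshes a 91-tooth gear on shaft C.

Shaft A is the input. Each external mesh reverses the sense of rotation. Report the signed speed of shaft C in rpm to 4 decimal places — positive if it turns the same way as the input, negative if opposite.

Stage 1 [67T→28T]: ω = 2885.0000×67/28 = 6903.3929 rpm, dir flips to −; running = −6903.3929
Stage 2 [61T→91T]: ω = 6903.3929×61/91 = 4627.5491 rpm, dir flips to +; running = +4627.5491

+4627.5491 rpm (same as input, |ω| = 4627.5491 rpm)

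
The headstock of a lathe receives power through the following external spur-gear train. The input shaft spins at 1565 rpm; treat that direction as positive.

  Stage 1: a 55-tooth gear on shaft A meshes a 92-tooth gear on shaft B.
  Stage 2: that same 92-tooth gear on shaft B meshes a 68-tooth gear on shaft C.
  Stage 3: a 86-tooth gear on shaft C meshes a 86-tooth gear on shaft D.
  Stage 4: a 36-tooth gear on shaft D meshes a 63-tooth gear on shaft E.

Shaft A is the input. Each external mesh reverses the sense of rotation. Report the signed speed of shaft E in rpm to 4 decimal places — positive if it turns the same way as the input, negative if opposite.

Stage 1 [55T→92T]: ω = 1565.0000×55/92 = 935.5978 rpm, dir flips to −; running = −935.5978
Stage 2 [92T→68T]: ω = 935.5978×92/68 = 1265.8088 rpm, dir flips to +; running = +1265.8088
Stage 3 [86T→86T]: ω = 1265.8088×86/86 = 1265.8088 rpm, dir flips to −; running = −1265.8088
Stage 4 [36T→63T]: ω = 1265.8088×36/63 = 723.3193 rpm, dir flips to +; running = +723.3193

+723.3193 rpm (same as input, |ω| = 723.3193 rpm)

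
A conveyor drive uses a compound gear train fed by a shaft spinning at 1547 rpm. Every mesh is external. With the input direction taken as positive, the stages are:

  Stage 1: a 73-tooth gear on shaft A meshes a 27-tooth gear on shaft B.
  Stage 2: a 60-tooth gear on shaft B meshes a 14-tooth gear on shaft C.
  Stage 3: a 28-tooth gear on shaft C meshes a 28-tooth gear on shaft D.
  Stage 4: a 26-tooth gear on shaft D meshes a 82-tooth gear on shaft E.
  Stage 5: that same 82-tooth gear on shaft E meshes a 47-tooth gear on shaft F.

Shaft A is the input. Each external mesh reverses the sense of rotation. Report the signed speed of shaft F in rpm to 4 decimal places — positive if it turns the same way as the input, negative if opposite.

Stage 1 [73T→27T]: ω = 1547.0000×73/27 = 4182.6296 rpm, dir flips to −; running = −4182.6296
Stage 2 [60T→14T]: ω = 4182.6296×60/14 = 17925.5556 rpm, dir flips to +; running = +17925.5556
Stage 3 [28T→28T]: ω = 17925.5556×28/28 = 17925.5556 rpm, dir flips to −; running = −17925.5556
Stage 4 [26T→82T]: ω = 17925.5556×26/82 = 5683.7127 rpm, dir flips to +; running = +5683.7127
Stage 5 [82T→47T]: ω = 5683.7127×82/47 = 9916.2648 rpm, dir flips to −; running = −9916.2648

-9916.2648 rpm (opposite to input, |ω| = 9916.2648 rpm)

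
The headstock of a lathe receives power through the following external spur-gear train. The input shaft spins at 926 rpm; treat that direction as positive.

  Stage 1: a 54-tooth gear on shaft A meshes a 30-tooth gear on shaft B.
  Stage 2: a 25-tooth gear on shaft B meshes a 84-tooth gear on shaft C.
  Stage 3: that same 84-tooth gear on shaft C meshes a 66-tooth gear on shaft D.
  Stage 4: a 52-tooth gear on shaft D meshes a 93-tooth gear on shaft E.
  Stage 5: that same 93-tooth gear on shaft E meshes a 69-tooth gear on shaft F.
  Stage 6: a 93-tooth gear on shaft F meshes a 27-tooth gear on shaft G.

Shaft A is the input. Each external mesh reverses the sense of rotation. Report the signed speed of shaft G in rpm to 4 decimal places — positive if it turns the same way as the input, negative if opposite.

Stage 1 [54T→30T]: ω = 926.0000×54/30 = 1666.8000 rpm, dir flips to −; running = −1666.8000
Stage 2 [25T→84T]: ω = 1666.8000×25/84 = 496.0714 rpm, dir flips to +; running = +496.0714
Stage 3 [84T→66T]: ω = 496.0714×84/66 = 631.3636 rpm, dir flips to −; running = −631.3636
Stage 4 [52T→93T]: ω = 631.3636×52/93 = 353.0205 rpm, dir flips to +; running = +353.0205
Stage 5 [93T→69T]: ω = 353.0205×93/69 = 475.8103 rpm, dir flips to −; running = −475.8103
Stage 6 [93T→27T]: ω = 475.8103×93/27 = 1638.9021 rpm, dir flips to +; running = +1638.9021

+1638.9021 rpm (same as input, |ω| = 1638.9021 rpm)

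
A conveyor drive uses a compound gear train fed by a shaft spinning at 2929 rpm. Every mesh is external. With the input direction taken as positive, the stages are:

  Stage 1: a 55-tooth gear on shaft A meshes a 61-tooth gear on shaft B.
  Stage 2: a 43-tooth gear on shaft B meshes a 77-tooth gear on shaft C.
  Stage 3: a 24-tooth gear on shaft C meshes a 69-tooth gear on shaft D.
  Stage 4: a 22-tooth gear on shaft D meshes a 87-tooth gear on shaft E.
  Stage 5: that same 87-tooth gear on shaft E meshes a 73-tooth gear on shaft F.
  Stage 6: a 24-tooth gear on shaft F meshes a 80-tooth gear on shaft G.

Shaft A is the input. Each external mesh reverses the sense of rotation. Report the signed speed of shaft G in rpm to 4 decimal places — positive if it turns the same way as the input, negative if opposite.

Stage 1 [55T→61T]: ω = 2929.0000×55/61 = 2640.9016 rpm, dir flips to −; running = −2640.9016
Stage 2 [43T→77T]: ω = 2640.9016×43/77 = 1474.7892 rpm, dir flips to +; running = +1474.7892
Stage 3 [24T→69T]: ω = 1474.7892×24/69 = 512.9702 rpm, dir flips to −; running = −512.9702
Stage 4 [22T→87T]: ω = 512.9702×22/87 = 129.7166 rpm, dir flips to +; running = +129.7166
Stage 5 [87T→73T]: ω = 129.7166×87/73 = 154.5937 rpm, dir flips to −; running = −154.5937
Stage 6 [24T→80T]: ω = 154.5937×24/80 = 46.3781 rpm, dir flips to +; running = +46.3781

+46.3781 rpm (same as input, |ω| = 46.3781 rpm)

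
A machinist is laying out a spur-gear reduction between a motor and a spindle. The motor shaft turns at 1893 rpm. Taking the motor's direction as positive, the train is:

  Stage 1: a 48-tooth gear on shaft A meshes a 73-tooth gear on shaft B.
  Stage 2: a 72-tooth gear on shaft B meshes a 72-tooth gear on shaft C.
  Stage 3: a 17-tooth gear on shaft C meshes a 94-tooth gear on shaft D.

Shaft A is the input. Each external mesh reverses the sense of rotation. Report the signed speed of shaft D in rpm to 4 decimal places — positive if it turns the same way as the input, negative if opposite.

-225.1075 rpm (opposite to input, |ω| = 225.1075 rpm)

Stage 1 [48T→73T]: ω = 1893.0000×48/73 = 1244.7123 rpm, dir flips to −; running = −1244.7123
Stage 2 [72T→72T]: ω = 1244.7123×72/72 = 1244.7123 rpm, dir flips to +; running = +1244.7123
Stage 3 [17T→94T]: ω = 1244.7123×17/94 = 225.1075 rpm, dir flips to −; running = −225.1075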